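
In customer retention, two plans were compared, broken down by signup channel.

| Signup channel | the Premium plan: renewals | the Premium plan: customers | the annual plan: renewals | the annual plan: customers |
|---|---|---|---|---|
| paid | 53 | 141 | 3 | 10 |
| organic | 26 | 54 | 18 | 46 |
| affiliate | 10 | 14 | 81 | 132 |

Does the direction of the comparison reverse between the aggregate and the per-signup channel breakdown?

Yes

Paid: the Premium plan 53/141 = 37.6%, the annual plan 3/10 = 30.0% → the Premium plan
Organic: the Premium plan 26/54 = 48.1%, the annual plan 18/46 = 39.1% → the Premium plan
Affiliate: the Premium plan 10/14 = 71.4%, the annual plan 81/132 = 61.4% → the Premium plan
Overall: the Premium plan 89/209 = 42.6%, the annual plan 102/188 = 54.3% → the annual plan
The Premium plan wins each signup group but the annual plan wins overall — the comparison reverses. The Premium plan's customers skew toward paid, which has a lower base rate.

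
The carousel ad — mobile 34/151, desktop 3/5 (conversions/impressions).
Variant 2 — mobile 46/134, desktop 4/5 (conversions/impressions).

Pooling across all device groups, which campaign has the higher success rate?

Variant 2

Mobile: the carousel ad 34/151 = 22.5%, Variant 2 46/134 = 34.3% → Variant 2
Desktop: the carousel ad 3/5 = 60.0%, Variant 2 4/5 = 80.0% → Variant 2
Overall: the carousel ad 37/156 = 23.7%, Variant 2 50/139 = 36.0% → Variant 2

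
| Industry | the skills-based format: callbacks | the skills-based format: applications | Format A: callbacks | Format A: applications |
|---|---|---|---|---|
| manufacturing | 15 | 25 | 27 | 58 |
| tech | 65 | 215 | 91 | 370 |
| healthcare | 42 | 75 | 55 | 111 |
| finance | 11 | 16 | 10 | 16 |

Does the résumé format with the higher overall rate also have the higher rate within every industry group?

Yes

Manufacturing: the skills-based format 15/25 = 60.0%, Format A 27/58 = 46.6% → the skills-based format
Tech: the skills-based format 65/215 = 30.2%, Format A 91/370 = 24.6% → the skills-based format
Healthcare: the skills-based format 42/75 = 56.0%, Format A 55/111 = 49.5% → the skills-based format
Finance: the skills-based format 11/16 = 68.8%, Format A 10/16 = 62.5% → the skills-based format
Overall: the skills-based format 133/331 = 40.2%, Format A 183/555 = 33.0% → the skills-based format
The skills-based format wins overall and in every industry group — no reversal.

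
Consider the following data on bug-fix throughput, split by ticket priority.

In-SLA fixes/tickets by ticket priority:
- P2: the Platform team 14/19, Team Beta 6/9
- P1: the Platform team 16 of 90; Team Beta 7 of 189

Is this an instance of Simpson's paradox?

No

P2: the Platform team 14/19 = 73.7%, Team Beta 6/9 = 66.7% → the Platform team
P1: the Platform team 16/90 = 17.8%, Team Beta 7/189 = 3.7% → the Platform team
Overall: the Platform team 30/109 = 27.5%, Team Beta 13/198 = 6.6% → the Platform team
The Platform team wins overall and in every ticket group — no reversal.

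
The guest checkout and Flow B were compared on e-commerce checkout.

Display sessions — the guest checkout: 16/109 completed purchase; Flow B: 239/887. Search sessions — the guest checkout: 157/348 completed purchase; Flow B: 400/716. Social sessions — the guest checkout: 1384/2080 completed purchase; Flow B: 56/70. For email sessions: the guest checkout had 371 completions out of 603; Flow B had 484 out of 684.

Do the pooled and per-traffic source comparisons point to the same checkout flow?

No

Display: the guest checkout 16/109 = 14.7%, Flow B 239/887 = 26.9% → Flow B
Search: the guest checkout 157/348 = 45.1%, Flow B 400/716 = 55.9% → Flow B
Social: the guest checkout 1384/2080 = 66.5%, Flow B 56/70 = 80.0% → Flow B
Email: the guest checkout 371/603 = 61.5%, Flow B 484/684 = 70.8% → Flow B
Overall: the guest checkout 1928/3140 = 61.4%, Flow B 1179/2357 = 50.0% → the guest checkout
Flow B wins each traffic group but the guest checkout wins overall — the comparison reverses. Flow B's sessions skew toward display, which has a lower base rate.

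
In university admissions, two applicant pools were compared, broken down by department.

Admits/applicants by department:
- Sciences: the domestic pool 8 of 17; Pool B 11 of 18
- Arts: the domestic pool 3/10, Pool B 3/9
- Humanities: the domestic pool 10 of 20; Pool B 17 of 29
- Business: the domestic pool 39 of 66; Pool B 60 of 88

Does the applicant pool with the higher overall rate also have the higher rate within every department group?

Sciences: the domestic pool 8/17 = 47.1%, Pool B 11/18 = 61.1% → Pool B
Arts: the domestic pool 3/10 = 30.0%, Pool B 3/9 = 33.3% → Pool B
Humanities: the domestic pool 10/20 = 50.0%, Pool B 17/29 = 58.6% → Pool B
Business: the domestic pool 39/66 = 59.1%, Pool B 60/88 = 68.2% → Pool B
Overall: the domestic pool 60/113 = 53.1%, Pool B 91/144 = 63.2% → Pool B
Pool B wins overall and in every department group — no reversal.

Yes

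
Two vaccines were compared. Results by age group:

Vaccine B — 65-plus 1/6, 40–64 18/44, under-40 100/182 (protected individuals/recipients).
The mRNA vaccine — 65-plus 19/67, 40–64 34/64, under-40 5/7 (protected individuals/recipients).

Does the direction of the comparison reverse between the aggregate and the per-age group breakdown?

65-plus: Vaccine B 1/6 = 16.7%, the mRNA vaccine 19/67 = 28.4% → the mRNA vaccine
40–64: Vaccine B 18/44 = 40.9%, the mRNA vaccine 34/64 = 53.1% → the mRNA vaccine
Under-40: Vaccine B 100/182 = 54.9%, the mRNA vaccine 5/7 = 71.4% → the mRNA vaccine
Overall: Vaccine B 119/232 = 51.3%, the mRNA vaccine 58/138 = 42.0% → Vaccine B
The mRNA vaccine wins each age group but Vaccine B wins overall — the comparison reverses. The mRNA vaccine's recipients skew toward 65-plus, which has a lower base rate.

Yes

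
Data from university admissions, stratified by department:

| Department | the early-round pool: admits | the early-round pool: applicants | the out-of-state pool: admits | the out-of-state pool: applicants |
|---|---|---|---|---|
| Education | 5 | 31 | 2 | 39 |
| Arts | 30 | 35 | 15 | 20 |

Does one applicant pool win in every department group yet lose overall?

Education: the early-round pool 5/31 = 16.1%, the out-of-state pool 2/39 = 5.1% → the early-round pool
Arts: the early-round pool 30/35 = 85.7%, the out-of-state pool 15/20 = 75.0% → the early-round pool
Overall: the early-round pool 35/66 = 53.0%, the out-of-state pool 17/59 = 28.8% → the early-round pool
The early-round pool wins overall and in every department group — no reversal.

No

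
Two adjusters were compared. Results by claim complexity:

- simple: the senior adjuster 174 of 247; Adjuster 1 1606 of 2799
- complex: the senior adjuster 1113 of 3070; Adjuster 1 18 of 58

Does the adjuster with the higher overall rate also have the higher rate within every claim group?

Simple: the senior adjuster 174/247 = 70.4%, Adjuster 1 1606/2799 = 57.4% → the senior adjuster
Complex: the senior adjuster 1113/3070 = 36.3%, Adjuster 1 18/58 = 31.0% → the senior adjuster
Overall: the senior adjuster 1287/3317 = 38.8%, Adjuster 1 1624/2857 = 56.8% → Adjuster 1
The senior adjuster wins each claim group but Adjuster 1 wins overall — the comparison reverses. The senior adjuster's claims skew toward complex, which has a lower base rate.

No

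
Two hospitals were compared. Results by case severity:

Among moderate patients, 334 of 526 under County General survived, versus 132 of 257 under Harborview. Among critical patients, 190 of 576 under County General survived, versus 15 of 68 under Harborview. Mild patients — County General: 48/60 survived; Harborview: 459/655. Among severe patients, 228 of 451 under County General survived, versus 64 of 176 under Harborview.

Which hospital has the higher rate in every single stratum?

Moderate: County General 334/526 = 63.5%, Harborview 132/257 = 51.4% → County General
Critical: County General 190/576 = 33.0%, Harborview 15/68 = 22.1% → County General
Mild: County General 48/60 = 80.0%, Harborview 459/655 = 70.1% → County General
Severe: County General 228/451 = 50.6%, Harborview 64/176 = 36.4% → County General
County General has the higher rate in all 4 groups.

County General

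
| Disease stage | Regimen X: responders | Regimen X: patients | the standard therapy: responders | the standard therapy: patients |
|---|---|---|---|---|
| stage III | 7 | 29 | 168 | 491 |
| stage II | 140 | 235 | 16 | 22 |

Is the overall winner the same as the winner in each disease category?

No

Stage III: Regimen X 7/29 = 24.1%, the standard therapy 168/491 = 34.2% → the standard therapy
Stage II: Regimen X 140/235 = 59.6%, the standard therapy 16/22 = 72.7% → the standard therapy
Overall: Regimen X 147/264 = 55.7%, the standard therapy 184/513 = 35.9% → Regimen X
The standard therapy wins each disease group but Regimen X wins overall — the comparison reverses. The standard therapy's patients skew toward stage III, which has a lower base rate.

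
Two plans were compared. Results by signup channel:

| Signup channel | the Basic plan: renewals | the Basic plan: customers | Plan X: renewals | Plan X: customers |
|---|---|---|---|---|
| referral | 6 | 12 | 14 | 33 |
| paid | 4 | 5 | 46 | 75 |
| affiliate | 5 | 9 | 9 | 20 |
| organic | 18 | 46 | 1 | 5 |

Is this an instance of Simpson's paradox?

Referral: the Basic plan 6/12 = 50.0%, Plan X 14/33 = 42.4% → the Basic plan
Paid: the Basic plan 4/5 = 80.0%, Plan X 46/75 = 61.3% → the Basic plan
Affiliate: the Basic plan 5/9 = 55.6%, Plan X 9/20 = 45.0% → the Basic plan
Organic: the Basic plan 18/46 = 39.1%, Plan X 1/5 = 20.0% → the Basic plan
Overall: the Basic plan 33/72 = 45.8%, Plan X 70/133 = 52.6% → Plan X
The Basic plan wins each signup group but Plan X wins overall — the comparison reverses. The Basic plan's customers skew toward organic, which has a lower base rate.

Yes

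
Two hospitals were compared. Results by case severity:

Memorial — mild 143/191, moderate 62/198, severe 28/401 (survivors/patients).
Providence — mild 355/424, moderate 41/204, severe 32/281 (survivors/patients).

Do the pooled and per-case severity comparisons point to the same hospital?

No

Mild: Memorial 143/191 = 74.9%, Providence 355/424 = 83.7% → Providence
Moderate: Memorial 62/198 = 31.3%, Providence 41/204 = 20.1% → Memorial
Severe: Memorial 28/401 = 7.0%, Providence 32/281 = 11.4% → Providence
Overall: Memorial 233/790 = 29.5%, Providence 428/909 = 47.1% → Providence
Neither sweeps: Memorial wins 1 of 3 groups, Providence wins 2. Providence wins overall but not every group — no Simpson reversal.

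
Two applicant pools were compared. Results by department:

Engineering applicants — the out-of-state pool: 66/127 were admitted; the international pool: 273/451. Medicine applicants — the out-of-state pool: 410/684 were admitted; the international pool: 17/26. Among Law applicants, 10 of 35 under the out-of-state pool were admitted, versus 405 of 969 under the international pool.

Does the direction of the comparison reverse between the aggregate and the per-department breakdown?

Engineering: the out-of-state pool 66/127 = 52.0%, the international pool 273/451 = 60.5% → the international pool
Medicine: the out-of-state pool 410/684 = 59.9%, the international pool 17/26 = 65.4% → the international pool
Law: the out-of-state pool 10/35 = 28.6%, the international pool 405/969 = 41.8% → the international pool
Overall: the out-of-state pool 486/846 = 57.4%, the international pool 695/1446 = 48.1% → the out-of-state pool
The international pool wins each department group but the out-of-state pool wins overall — the comparison reverses. The international pool's applicants skew toward Law, which has a lower base rate.

Yes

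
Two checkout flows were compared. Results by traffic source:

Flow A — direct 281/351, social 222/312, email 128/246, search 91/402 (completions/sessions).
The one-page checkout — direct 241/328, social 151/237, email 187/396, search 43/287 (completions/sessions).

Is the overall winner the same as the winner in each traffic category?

Yes

Direct: Flow A 281/351 = 80.1%, the one-page checkout 241/328 = 73.5% → Flow A
Social: Flow A 222/312 = 71.2%, the one-page checkout 151/237 = 63.7% → Flow A
Email: Flow A 128/246 = 52.0%, the one-page checkout 187/396 = 47.2% → Flow A
Search: Flow A 91/402 = 22.6%, the one-page checkout 43/287 = 15.0% → Flow A
Overall: Flow A 722/1311 = 55.1%, the one-page checkout 622/1248 = 49.8% → Flow A
Flow A wins overall and in every traffic group — no reversal.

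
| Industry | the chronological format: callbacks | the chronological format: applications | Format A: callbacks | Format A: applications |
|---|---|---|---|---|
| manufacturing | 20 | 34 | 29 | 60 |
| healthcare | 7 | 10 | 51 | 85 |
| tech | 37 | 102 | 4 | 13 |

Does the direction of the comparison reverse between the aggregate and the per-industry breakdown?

Yes

Manufacturing: the chronological format 20/34 = 58.8%, Format A 29/60 = 48.3% → the chronological format
Healthcare: the chronological format 7/10 = 70.0%, Format A 51/85 = 60.0% → the chronological format
Tech: the chronological format 37/102 = 36.3%, Format A 4/13 = 30.8% → the chronological format
Overall: the chronological format 64/146 = 43.8%, Format A 84/158 = 53.2% → Format A
The chronological format wins each industry group but Format A wins overall — the comparison reverses. The chronological format's applications skew toward tech, which has a lower base rate.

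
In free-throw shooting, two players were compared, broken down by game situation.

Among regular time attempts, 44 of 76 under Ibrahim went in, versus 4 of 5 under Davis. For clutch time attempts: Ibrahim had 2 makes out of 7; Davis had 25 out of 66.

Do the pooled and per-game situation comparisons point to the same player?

No

Regular time: Ibrahim 44/76 = 57.9%, Davis 4/5 = 80.0% → Davis
Clutch time: Ibrahim 2/7 = 28.6%, Davis 25/66 = 37.9% → Davis
Overall: Ibrahim 46/83 = 55.4%, Davis 29/71 = 40.8% → Ibrahim
Davis wins each game group but Ibrahim wins overall — the comparison reverses. Davis's attempts skew toward clutch time, which has a lower base rate.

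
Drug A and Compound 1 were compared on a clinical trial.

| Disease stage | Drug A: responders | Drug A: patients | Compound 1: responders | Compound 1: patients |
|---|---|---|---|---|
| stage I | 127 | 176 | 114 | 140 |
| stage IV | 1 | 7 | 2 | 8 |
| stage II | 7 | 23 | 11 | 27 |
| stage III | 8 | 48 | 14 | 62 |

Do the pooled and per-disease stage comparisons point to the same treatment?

Yes

Stage I: Drug A 127/176 = 72.2%, Compound 1 114/140 = 81.4% → Compound 1
Stage IV: Drug A 1/7 = 14.3%, Compound 1 2/8 = 25.0% → Compound 1
Stage II: Drug A 7/23 = 30.4%, Compound 1 11/27 = 40.7% → Compound 1
Stage III: Drug A 8/48 = 16.7%, Compound 1 14/62 = 22.6% → Compound 1
Overall: Drug A 143/254 = 56.3%, Compound 1 141/237 = 59.5% → Compound 1
Compound 1 wins overall and in every disease group — no reversal.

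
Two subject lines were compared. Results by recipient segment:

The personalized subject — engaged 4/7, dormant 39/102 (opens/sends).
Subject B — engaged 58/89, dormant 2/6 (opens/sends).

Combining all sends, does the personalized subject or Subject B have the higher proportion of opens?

Engaged: the personalized subject 4/7 = 57.1%, Subject B 58/89 = 65.2% → Subject B
Dormant: the personalized subject 39/102 = 38.2%, Subject B 2/6 = 33.3% → the personalized subject
Overall: the personalized subject 43/109 = 39.4%, Subject B 60/95 = 63.2% → Subject B
(Neither sweeps every recipient group, but Subject B has the higher pooled rate.)

Subject B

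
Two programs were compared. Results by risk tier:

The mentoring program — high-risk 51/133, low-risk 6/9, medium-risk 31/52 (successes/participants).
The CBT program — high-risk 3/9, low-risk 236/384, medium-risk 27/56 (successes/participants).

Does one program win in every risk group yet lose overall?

High-risk: the mentoring program 51/133 = 38.3%, the CBT program 3/9 = 33.3% → the mentoring program
Low-risk: the mentoring program 6/9 = 66.7%, the CBT program 236/384 = 61.5% → the mentoring program
Medium-risk: the mentoring program 31/52 = 59.6%, the CBT program 27/56 = 48.2% → the mentoring program
Overall: the mentoring program 88/194 = 45.4%, the CBT program 266/449 = 59.2% → the CBT program
The mentoring program wins each risk group but the CBT program wins overall — the comparison reverses. The mentoring program's participants skew toward high-risk, which has a lower base rate.

Yes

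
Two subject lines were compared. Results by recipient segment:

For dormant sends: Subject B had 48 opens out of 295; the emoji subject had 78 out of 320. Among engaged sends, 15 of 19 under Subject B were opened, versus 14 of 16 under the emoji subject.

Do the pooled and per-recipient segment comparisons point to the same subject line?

Yes

Dormant: Subject B 48/295 = 16.3%, the emoji subject 78/320 = 24.4% → the emoji subject
Engaged: Subject B 15/19 = 78.9%, the emoji subject 14/16 = 87.5% → the emoji subject
Overall: Subject B 63/314 = 20.1%, the emoji subject 92/336 = 27.4% → the emoji subject
The emoji subject wins overall and in every recipient group — no reversal.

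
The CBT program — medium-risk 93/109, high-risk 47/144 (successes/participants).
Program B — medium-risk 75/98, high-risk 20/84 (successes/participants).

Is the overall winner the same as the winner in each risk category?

Medium-risk: the CBT program 93/109 = 85.3%, Program B 75/98 = 76.5% → the CBT program
High-risk: the CBT program 47/144 = 32.6%, Program B 20/84 = 23.8% → the CBT program
Overall: the CBT program 140/253 = 55.3%, Program B 95/182 = 52.2% → the CBT program
The CBT program wins overall and in every risk group — no reversal.

Yes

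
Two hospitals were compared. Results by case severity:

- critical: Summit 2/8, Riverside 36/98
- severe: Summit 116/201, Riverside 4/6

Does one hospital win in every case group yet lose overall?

Yes

Critical: Summit 2/8 = 25.0%, Riverside 36/98 = 36.7% → Riverside
Severe: Summit 116/201 = 57.7%, Riverside 4/6 = 66.7% → Riverside
Overall: Summit 118/209 = 56.5%, Riverside 40/104 = 38.5% → Summit
Riverside wins each case group but Summit wins overall — the comparison reverses. Riverside's patients skew toward critical, which has a lower base rate.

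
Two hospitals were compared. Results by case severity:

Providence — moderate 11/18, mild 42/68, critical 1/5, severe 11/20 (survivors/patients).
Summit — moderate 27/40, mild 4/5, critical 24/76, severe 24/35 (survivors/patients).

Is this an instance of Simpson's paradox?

Moderate: Providence 11/18 = 61.1%, Summit 27/40 = 67.5% → Summit
Mild: Providence 42/68 = 61.8%, Summit 4/5 = 80.0% → Summit
Critical: Providence 1/5 = 20.0%, Summit 24/76 = 31.6% → Summit
Severe: Providence 11/20 = 55.0%, Summit 24/35 = 68.6% → Summit
Overall: Providence 65/111 = 58.6%, Summit 79/156 = 50.6% → Providence
Summit wins each case group but Providence wins overall — the comparison reverses. Summit's patients skew toward critical, which has a lower base rate.

Yes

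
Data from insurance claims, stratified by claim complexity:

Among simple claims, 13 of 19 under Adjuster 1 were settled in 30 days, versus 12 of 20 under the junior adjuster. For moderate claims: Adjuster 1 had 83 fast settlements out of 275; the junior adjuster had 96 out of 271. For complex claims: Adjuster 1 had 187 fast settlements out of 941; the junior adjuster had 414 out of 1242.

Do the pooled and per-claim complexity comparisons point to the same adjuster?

No

Simple: Adjuster 1 13/19 = 68.4%, the junior adjuster 12/20 = 60.0% → Adjuster 1
Moderate: Adjuster 1 83/275 = 30.2%, the junior adjuster 96/271 = 35.4% → the junior adjuster
Complex: Adjuster 1 187/941 = 19.9%, the junior adjuster 414/1242 = 33.3% → the junior adjuster
Overall: Adjuster 1 283/1235 = 22.9%, the junior adjuster 522/1533 = 34.1% → the junior adjuster
Neither sweeps: Adjuster 1 wins 1 of 3 groups, the junior adjuster wins 2. The junior adjuster wins overall but not every group — no Simpson reversal.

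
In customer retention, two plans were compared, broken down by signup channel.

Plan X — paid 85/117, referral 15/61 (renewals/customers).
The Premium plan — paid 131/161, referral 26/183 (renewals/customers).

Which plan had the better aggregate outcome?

Paid: Plan X 85/117 = 72.6%, the Premium plan 131/161 = 81.4% → the Premium plan
Referral: Plan X 15/61 = 24.6%, the Premium plan 26/183 = 14.2% → Plan X
Overall: Plan X 100/178 = 56.2%, the Premium plan 157/344 = 45.6% → Plan X
(Neither sweeps every signup group, but Plan X has the higher pooled rate.)

Plan X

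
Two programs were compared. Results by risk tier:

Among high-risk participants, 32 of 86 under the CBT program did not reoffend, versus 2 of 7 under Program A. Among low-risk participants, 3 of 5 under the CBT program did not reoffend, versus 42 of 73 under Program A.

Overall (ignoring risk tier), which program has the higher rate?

Program A

High-risk: the CBT program 32/86 = 37.2%, Program A 2/7 = 28.6% → the CBT program
Low-risk: the CBT program 3/5 = 60.0%, Program A 42/73 = 57.5% → the CBT program
Overall: the CBT program 35/91 = 38.5%, Program A 44/80 = 55.0% → Program A
(The CBT program wins every risk group but Program A wins overall — the CBT program's participants skew toward the low-rate high-risk group.)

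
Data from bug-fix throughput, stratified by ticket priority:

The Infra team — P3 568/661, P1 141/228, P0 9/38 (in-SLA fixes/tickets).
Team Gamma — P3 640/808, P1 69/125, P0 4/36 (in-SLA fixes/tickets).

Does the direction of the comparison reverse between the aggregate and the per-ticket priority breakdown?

No

P3: the Infra team 568/661 = 85.9%, Team Gamma 640/808 = 79.2% → the Infra team
P1: the Infra team 141/228 = 61.8%, Team Gamma 69/125 = 55.2% → the Infra team
P0: the Infra team 9/38 = 23.7%, Team Gamma 4/36 = 11.1% → the Infra team
Overall: the Infra team 718/927 = 77.5%, Team Gamma 713/969 = 73.6% → the Infra team
The Infra team wins overall and in every ticket group — no reversal.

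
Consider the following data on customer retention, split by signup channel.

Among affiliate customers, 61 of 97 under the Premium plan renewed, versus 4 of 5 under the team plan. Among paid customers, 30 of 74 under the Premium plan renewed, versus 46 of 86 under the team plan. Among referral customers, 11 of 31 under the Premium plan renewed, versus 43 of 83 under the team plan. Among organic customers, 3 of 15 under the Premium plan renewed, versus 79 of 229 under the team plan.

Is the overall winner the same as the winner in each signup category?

Affiliate: the Premium plan 61/97 = 62.9%, the team plan 4/5 = 80.0% → the team plan
Paid: the Premium plan 30/74 = 40.5%, the team plan 46/86 = 53.5% → the team plan
Referral: the Premium plan 11/31 = 35.5%, the team plan 43/83 = 51.8% → the team plan
Organic: the Premium plan 3/15 = 20.0%, the team plan 79/229 = 34.5% → the team plan
Overall: the Premium plan 105/217 = 48.4%, the team plan 172/403 = 42.7% → the Premium plan
The team plan wins each signup group but the Premium plan wins overall — the comparison reverses. The team plan's customers skew toward organic, which has a lower base rate.

No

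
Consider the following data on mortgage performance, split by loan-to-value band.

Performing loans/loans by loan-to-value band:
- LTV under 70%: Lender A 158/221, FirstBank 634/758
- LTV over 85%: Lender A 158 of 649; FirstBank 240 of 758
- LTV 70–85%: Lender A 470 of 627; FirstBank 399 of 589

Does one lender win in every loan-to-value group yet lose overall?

No

LTV under 70%: Lender A 158/221 = 71.5%, FirstBank 634/758 = 83.6% → FirstBank
LTV over 85%: Lender A 158/649 = 24.3%, FirstBank 240/758 = 31.7% → FirstBank
LTV 70–85%: Lender A 470/627 = 75.0%, FirstBank 399/589 = 67.7% → Lender A
Overall: Lender A 786/1497 = 52.5%, FirstBank 1273/2105 = 60.5% → FirstBank
Neither sweeps: Lender A wins 1 of 3 groups, FirstBank wins 2. FirstBank wins overall but not every group — no Simpson reversal.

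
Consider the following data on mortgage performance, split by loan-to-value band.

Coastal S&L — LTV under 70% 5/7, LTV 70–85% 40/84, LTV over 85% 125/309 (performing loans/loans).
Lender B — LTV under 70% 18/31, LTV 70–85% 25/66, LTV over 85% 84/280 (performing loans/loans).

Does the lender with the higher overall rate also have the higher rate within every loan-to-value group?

Yes

LTV under 70%: Coastal S&L 5/7 = 71.4%, Lender B 18/31 = 58.1% → Coastal S&L
LTV 70–85%: Coastal S&L 40/84 = 47.6%, Lender B 25/66 = 37.9% → Coastal S&L
LTV over 85%: Coastal S&L 125/309 = 40.5%, Lender B 84/280 = 30.0% → Coastal S&L
Overall: Coastal S&L 170/400 = 42.5%, Lender B 127/377 = 33.7% → Coastal S&L
Coastal S&L wins overall and in every loan-to-value group — no reversal.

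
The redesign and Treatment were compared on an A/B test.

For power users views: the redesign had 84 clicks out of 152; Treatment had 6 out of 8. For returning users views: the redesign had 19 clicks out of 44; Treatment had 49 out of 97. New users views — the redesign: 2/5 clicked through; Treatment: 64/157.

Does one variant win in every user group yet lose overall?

Yes

Power users: the redesign 84/152 = 55.3%, Treatment 6/8 = 75.0% → Treatment
Returning users: the redesign 19/44 = 43.2%, Treatment 49/97 = 50.5% → Treatment
New users: the redesign 2/5 = 40.0%, Treatment 64/157 = 40.8% → Treatment
Overall: the redesign 105/201 = 52.2%, Treatment 119/262 = 45.4% → the redesign
Treatment wins each user group but the redesign wins overall — the comparison reverses. Treatment's views skew toward new users, which has a lower base rate.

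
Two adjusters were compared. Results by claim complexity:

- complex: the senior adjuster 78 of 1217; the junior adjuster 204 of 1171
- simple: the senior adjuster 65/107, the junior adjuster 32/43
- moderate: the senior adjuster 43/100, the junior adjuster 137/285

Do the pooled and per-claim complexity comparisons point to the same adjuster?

Yes

Complex: the senior adjuster 78/1217 = 6.4%, the junior adjuster 204/1171 = 17.4% → the junior adjuster
Simple: the senior adjuster 65/107 = 60.7%, the junior adjuster 32/43 = 74.4% → the junior adjuster
Moderate: the senior adjuster 43/100 = 43.0%, the junior adjuster 137/285 = 48.1% → the junior adjuster
Overall: the senior adjuster 186/1424 = 13.1%, the junior adjuster 373/1499 = 24.9% → the junior adjuster
The junior adjuster wins overall and in every claim group — no reversal.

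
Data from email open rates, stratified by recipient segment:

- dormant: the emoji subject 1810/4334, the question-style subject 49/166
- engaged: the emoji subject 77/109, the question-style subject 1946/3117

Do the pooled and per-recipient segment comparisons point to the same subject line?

Dormant: the emoji subject 1810/4334 = 41.8%, the question-style subject 49/166 = 29.5% → the emoji subject
Engaged: the emoji subject 77/109 = 70.6%, the question-style subject 1946/3117 = 62.4% → the emoji subject
Overall: the emoji subject 1887/4443 = 42.5%, the question-style subject 1995/3283 = 60.8% → the question-style subject
The emoji subject wins each recipient group but the question-style subject wins overall — the comparison reverses. The emoji subject's sends skew toward dormant, which has a lower base rate.

No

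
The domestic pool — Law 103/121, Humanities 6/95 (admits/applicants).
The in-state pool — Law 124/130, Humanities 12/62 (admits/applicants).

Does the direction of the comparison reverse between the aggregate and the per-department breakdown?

No

Law: the domestic pool 103/121 = 85.1%, the in-state pool 124/130 = 95.4% → the in-state pool
Humanities: the domestic pool 6/95 = 6.3%, the in-state pool 12/62 = 19.4% → the in-state pool
Overall: the domestic pool 109/216 = 50.5%, the in-state pool 136/192 = 70.8% → the in-state pool
The in-state pool wins overall and in every department group — no reversal.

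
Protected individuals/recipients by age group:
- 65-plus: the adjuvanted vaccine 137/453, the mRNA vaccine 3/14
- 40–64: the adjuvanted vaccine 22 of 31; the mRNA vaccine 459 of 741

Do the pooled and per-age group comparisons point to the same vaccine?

No

65-plus: the adjuvanted vaccine 137/453 = 30.2%, the mRNA vaccine 3/14 = 21.4% → the adjuvanted vaccine
40–64: the adjuvanted vaccine 22/31 = 71.0%, the mRNA vaccine 459/741 = 61.9% → the adjuvanted vaccine
Overall: the adjuvanted vaccine 159/484 = 32.9%, the mRNA vaccine 462/755 = 61.2% → the mRNA vaccine
The adjuvanted vaccine wins each age group but the mRNA vaccine wins overall — the comparison reverses. The adjuvanted vaccine's recipients skew toward 65-plus, which has a lower base rate.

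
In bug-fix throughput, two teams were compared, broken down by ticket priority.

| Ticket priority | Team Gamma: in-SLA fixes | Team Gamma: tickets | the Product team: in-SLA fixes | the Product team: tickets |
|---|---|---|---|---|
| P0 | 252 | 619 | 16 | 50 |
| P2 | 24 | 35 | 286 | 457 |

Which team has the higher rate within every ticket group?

Team Gamma

P0: Team Gamma 252/619 = 40.7%, the Product team 16/50 = 32.0% → Team Gamma
P2: Team Gamma 24/35 = 68.6%, the Product team 286/457 = 62.6% → Team Gamma
Team Gamma has the higher rate in both groups.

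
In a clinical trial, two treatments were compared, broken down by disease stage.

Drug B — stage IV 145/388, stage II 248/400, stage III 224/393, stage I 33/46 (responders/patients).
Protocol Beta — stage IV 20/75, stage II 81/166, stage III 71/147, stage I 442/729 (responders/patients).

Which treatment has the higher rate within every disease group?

Stage IV: Drug B 145/388 = 37.4%, Protocol Beta 20/75 = 26.7% → Drug B
Stage II: Drug B 248/400 = 62.0%, Protocol Beta 81/166 = 48.8% → Drug B
Stage III: Drug B 224/393 = 57.0%, Protocol Beta 71/147 = 48.3% → Drug B
Stage I: Drug B 33/46 = 71.7%, Protocol Beta 442/729 = 60.6% → Drug B
Drug B has the higher rate in all 4 groups.

Drug B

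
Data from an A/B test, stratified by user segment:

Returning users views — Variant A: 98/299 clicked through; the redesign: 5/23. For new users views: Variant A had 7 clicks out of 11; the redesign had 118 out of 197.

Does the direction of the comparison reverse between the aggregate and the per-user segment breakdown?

Yes

Returning users: Variant A 98/299 = 32.8%, the redesign 5/23 = 21.7% → Variant A
New users: Variant A 7/11 = 63.6%, the redesign 118/197 = 59.9% → Variant A
Overall: Variant A 105/310 = 33.9%, the redesign 123/220 = 55.9% → the redesign
Variant A wins each user group but the redesign wins overall — the comparison reverses. Variant A's views skew toward returning users, which has a lower base rate.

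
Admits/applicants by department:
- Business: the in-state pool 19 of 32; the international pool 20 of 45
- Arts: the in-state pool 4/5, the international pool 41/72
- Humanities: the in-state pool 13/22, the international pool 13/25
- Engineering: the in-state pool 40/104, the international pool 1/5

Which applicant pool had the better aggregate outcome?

Business: the in-state pool 19/32 = 59.4%, the international pool 20/45 = 44.4% → the in-state pool
Arts: the in-state pool 4/5 = 80.0%, the international pool 41/72 = 56.9% → the in-state pool
Humanities: the in-state pool 13/22 = 59.1%, the international pool 13/25 = 52.0% → the in-state pool
Engineering: the in-state pool 40/104 = 38.5%, the international pool 1/5 = 20.0% → the in-state pool
Overall: the in-state pool 76/163 = 46.6%, the international pool 75/147 = 51.0% → the international pool
(The in-state pool wins every department group but the international pool wins overall — the in-state pool's applicants skew toward the low-rate Engineering group.)

the international pool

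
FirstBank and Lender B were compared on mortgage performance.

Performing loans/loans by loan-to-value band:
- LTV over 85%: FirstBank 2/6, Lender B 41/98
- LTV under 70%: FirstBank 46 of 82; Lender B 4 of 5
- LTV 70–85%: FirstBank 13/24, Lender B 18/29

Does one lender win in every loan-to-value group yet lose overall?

LTV over 85%: FirstBank 2/6 = 33.3%, Lender B 41/98 = 41.8% → Lender B
LTV under 70%: FirstBank 46/82 = 56.1%, Lender B 4/5 = 80.0% → Lender B
LTV 70–85%: FirstBank 13/24 = 54.2%, Lender B 18/29 = 62.1% → Lender B
Overall: FirstBank 61/112 = 54.5%, Lender B 63/132 = 47.7% → FirstBank
Lender B wins each loan-to-value group but FirstBank wins overall — the comparison reverses. Lender B's loans skew toward LTV over 85%, which has a lower base rate.

Yes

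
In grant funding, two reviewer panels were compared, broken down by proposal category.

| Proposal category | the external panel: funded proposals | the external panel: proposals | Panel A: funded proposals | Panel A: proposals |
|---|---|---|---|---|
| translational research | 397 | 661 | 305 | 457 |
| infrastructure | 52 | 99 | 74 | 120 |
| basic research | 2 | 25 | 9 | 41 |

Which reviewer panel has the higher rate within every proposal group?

Translational research: the external panel 397/661 = 60.1%, Panel A 305/457 = 66.7% → Panel A
Infrastructure: the external panel 52/99 = 52.5%, Panel A 74/120 = 61.7% → Panel A
Basic research: the external panel 2/25 = 8.0%, Panel A 9/41 = 22.0% → Panel A
Panel A has the higher rate in all 3 groups.

Panel A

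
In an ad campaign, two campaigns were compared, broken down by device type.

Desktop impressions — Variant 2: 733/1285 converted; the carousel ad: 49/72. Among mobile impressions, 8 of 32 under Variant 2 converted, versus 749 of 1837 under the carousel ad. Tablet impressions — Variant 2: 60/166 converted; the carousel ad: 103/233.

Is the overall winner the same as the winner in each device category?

Desktop: Variant 2 733/1285 = 57.0%, the carousel ad 49/72 = 68.1% → the carousel ad
Mobile: Variant 2 8/32 = 25.0%, the carousel ad 749/1837 = 40.8% → the carousel ad
Tablet: Variant 2 60/166 = 36.1%, the carousel ad 103/233 = 44.2% → the carousel ad
Overall: Variant 2 801/1483 = 54.0%, the carousel ad 901/2142 = 42.1% → Variant 2
The carousel ad wins each device group but Variant 2 wins overall — the comparison reverses. The carousel ad's impressions skew toward mobile, which has a lower base rate.

No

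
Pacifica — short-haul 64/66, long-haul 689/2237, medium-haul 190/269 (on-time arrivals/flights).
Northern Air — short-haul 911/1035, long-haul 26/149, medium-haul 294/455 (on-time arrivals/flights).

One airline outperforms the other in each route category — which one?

Pacifica

Short-haul: Pacifica 64/66 = 97.0%, Northern Air 911/1035 = 88.0% → Pacifica
Long-haul: Pacifica 689/2237 = 30.8%, Northern Air 26/149 = 17.4% → Pacifica
Medium-haul: Pacifica 190/269 = 70.6%, Northern Air 294/455 = 64.6% → Pacifica
Pacifica has the higher rate in all 3 groups.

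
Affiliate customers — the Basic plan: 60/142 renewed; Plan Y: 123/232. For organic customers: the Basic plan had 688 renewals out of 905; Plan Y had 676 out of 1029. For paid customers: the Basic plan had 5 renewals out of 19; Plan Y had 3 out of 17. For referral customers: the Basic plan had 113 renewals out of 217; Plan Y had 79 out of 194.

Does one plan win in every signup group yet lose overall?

No

Affiliate: the Basic plan 60/142 = 42.3%, Plan Y 123/232 = 53.0% → Plan Y
Organic: the Basic plan 688/905 = 76.0%, Plan Y 676/1029 = 65.7% → the Basic plan
Paid: the Basic plan 5/19 = 26.3%, Plan Y 3/17 = 17.6% → the Basic plan
Referral: the Basic plan 113/217 = 52.1%, Plan Y 79/194 = 40.7% → the Basic plan
Overall: the Basic plan 866/1283 = 67.5%, Plan Y 881/1472 = 59.9% → the Basic plan
Neither sweeps: the Basic plan wins 3 of 4 groups, Plan Y wins 1. The Basic plan wins overall but not every group — no Simpson reversal.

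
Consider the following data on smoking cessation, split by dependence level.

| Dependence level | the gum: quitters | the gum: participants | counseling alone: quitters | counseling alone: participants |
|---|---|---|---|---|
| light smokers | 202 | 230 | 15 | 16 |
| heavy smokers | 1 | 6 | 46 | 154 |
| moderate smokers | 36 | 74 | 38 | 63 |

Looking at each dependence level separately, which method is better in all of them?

Light smokers: the gum 202/230 = 87.8%, counseling alone 15/16 = 93.8% → counseling alone
Heavy smokers: the gum 1/6 = 16.7%, counseling alone 46/154 = 29.9% → counseling alone
Moderate smokers: the gum 36/74 = 48.6%, counseling alone 38/63 = 60.3% → counseling alone
Counseling alone has the higher rate in all 3 groups.

counseling alone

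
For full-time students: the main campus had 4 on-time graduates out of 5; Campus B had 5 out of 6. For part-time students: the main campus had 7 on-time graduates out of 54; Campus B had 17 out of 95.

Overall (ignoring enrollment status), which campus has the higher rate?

Full-time: the main campus 4/5 = 80.0%, Campus B 5/6 = 83.3% → Campus B
Part-time: the main campus 7/54 = 13.0%, Campus B 17/95 = 17.9% → Campus B
Overall: the main campus 11/59 = 18.6%, Campus B 22/101 = 21.8% → Campus B

Campus B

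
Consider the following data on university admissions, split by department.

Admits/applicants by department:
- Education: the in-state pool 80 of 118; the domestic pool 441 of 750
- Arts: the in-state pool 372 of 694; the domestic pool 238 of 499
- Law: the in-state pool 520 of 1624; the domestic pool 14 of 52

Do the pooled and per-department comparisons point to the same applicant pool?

No

Education: the in-state pool 80/118 = 67.8%, the domestic pool 441/750 = 58.8% → the in-state pool
Arts: the in-state pool 372/694 = 53.6%, the domestic pool 238/499 = 47.7% → the in-state pool
Law: the in-state pool 520/1624 = 32.0%, the domestic pool 14/52 = 26.9% → the in-state pool
Overall: the in-state pool 972/2436 = 39.9%, the domestic pool 693/1301 = 53.3% → the domestic pool
The in-state pool wins each department group but the domestic pool wins overall — the comparison reverses. The in-state pool's applicants skew toward Law, which has a lower base rate.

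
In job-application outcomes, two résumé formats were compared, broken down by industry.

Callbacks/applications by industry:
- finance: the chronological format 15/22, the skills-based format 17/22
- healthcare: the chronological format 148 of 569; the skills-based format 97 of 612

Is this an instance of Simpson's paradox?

Finance: the chronological format 15/22 = 68.2%, the skills-based format 17/22 = 77.3% → the skills-based format
Healthcare: the chronological format 148/569 = 26.0%, the skills-based format 97/612 = 15.8% → the chronological format
Overall: the chronological format 163/591 = 27.6%, the skills-based format 114/634 = 18.0% → the chronological format
Neither sweeps: the chronological format wins 1 of 2 groups, the skills-based format wins 1. The chronological format wins overall but not every group — no Simpson reversal.

No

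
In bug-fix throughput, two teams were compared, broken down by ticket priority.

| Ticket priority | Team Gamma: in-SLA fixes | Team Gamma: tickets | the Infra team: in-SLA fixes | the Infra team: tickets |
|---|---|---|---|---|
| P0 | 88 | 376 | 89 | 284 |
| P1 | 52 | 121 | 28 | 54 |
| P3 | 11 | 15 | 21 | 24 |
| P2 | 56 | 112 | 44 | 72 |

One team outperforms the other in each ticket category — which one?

the Infra team

P0: Team Gamma 88/376 = 23.4%, the Infra team 89/284 = 31.3% → the Infra team
P1: Team Gamma 52/121 = 43.0%, the Infra team 28/54 = 51.9% → the Infra team
P3: Team Gamma 11/15 = 73.3%, the Infra team 21/24 = 87.5% → the Infra team
P2: Team Gamma 56/112 = 50.0%, the Infra team 44/72 = 61.1% → the Infra team
The Infra team has the higher rate in all 4 groups.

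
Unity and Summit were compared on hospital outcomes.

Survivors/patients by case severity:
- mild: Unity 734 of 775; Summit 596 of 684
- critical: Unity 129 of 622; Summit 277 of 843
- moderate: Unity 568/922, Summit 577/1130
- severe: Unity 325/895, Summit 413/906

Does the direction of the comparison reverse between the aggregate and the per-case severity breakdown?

No

Mild: Unity 734/775 = 94.7%, Summit 596/684 = 87.1% → Unity
Critical: Unity 129/622 = 20.7%, Summit 277/843 = 32.9% → Summit
Moderate: Unity 568/922 = 61.6%, Summit 577/1130 = 51.1% → Unity
Severe: Unity 325/895 = 36.3%, Summit 413/906 = 45.6% → Summit
Overall: Unity 1756/3214 = 54.6%, Summit 1863/3563 = 52.3% → Unity
Neither sweeps: Unity wins 2 of 4 groups, Summit wins 2. Unity wins overall but not every group — no Simpson reversal.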